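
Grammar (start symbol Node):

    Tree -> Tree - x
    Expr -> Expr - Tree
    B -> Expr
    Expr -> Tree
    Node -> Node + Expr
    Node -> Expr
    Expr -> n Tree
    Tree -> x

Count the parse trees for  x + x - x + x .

2

Parse trees for x + x - x + x:
  [Node [Node [Node [Expr [Tree x]]] + [Expr [Expr [Tree x]] - [Tree x]]] + [Expr [Tree x]]]
  [Node [Node [Node [Expr [Tree x]]] + [Expr [Tree [Tree x] - x]]] + [Expr [Tree x]]]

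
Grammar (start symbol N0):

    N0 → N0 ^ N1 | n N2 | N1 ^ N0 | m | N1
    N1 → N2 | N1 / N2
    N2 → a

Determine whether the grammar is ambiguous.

Witness: a ^ a

Derivation 1: N0 ⇒ N0 ^ N1 ⇒ N1 ^ N1 ⇒ N2 ^ N1 ⇒ a ^ N1 ⇒ a ^ N2 ⇒ a ^ a
Derivation 2: N0 ⇒ N1 ^ N0 ⇒ N2 ^ N0 ⇒ a ^ N0 ⇒ a ^ N1 ⇒ a ^ N2 ⇒ a ^ a

Two distinct leftmost derivations for the same string.

Ambiguous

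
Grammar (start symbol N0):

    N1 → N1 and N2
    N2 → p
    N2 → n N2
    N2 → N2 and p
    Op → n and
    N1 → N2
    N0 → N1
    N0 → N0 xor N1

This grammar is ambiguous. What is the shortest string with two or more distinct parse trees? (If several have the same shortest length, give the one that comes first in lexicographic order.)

length 1: no string has ≥2 trees
length 2: no string has ≥2 trees
length 3: p and p has 2 parse trees

Two derivations of p and p:
  N0 ⇒ N1 ⇒ N1 and N2 ⇒ N2 and N2 ⇒ p and N2 ⇒ p and p
  N0 ⇒ N1 ⇒ N2 ⇒ N2 and p ⇒ p and p

p and p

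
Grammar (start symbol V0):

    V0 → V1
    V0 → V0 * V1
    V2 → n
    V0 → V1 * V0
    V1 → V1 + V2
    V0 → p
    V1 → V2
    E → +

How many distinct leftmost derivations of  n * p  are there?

Parse trees for n * p:
  [V0 [V1 [V2 n]] * [V0 p]]

1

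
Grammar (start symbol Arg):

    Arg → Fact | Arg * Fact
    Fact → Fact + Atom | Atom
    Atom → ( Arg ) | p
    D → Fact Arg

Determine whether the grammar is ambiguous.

Unambiguous

(D is unreachable from Arg, so its rules don't affect L(Arg).) Arg → Arg * Fact | Fact  ;  Fact → Fact + Atom | Atom  — a left-associative chain with Atom at the bottom. Each string factors uniquely by precedence.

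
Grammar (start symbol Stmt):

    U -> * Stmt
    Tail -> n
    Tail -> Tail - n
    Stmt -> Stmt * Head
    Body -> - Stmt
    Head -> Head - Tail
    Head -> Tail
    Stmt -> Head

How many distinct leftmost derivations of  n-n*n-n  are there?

Parse trees for n-n*n-n:
  [Stmt [Stmt [Head [Head [Tail n]] - [Tail n]]] * [Head [Head [Tail n]] - [Tail n]]]
  [Stmt [Stmt [Head [Head [Tail n]] - [Tail n]]] * [Head [Tail [Tail n] - n]]]
  [Stmt [Stmt [Head [Tail [Tail n] - n]]] * [Head [Head [Tail n]] - [Tail n]]]
  [Stmt [Stmt [Head [Tail [Tail n] - n]]] * [Head [Tail [Tail n] - n]]]

4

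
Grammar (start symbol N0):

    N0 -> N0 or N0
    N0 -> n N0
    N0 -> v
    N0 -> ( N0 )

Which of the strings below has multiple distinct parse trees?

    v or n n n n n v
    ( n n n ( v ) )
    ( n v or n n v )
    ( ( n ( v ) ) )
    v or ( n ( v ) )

( n v or n n v )

v or n n n n n v: 1 tree
( n n n ( v ) ): 1 tree
( n v or n n v ): 2 trees
( ( n ( v ) ) ): 1 tree
v or ( n ( v ) ): 1 tree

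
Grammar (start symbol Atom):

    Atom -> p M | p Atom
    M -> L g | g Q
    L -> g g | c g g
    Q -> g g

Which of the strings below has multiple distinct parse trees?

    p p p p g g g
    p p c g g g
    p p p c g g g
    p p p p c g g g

p p p p g g g: 2 trees
p p c g g g: 1 tree
p p p c g g g: 1 tree
p p p p c g g g: 1 tree

p p p p g g g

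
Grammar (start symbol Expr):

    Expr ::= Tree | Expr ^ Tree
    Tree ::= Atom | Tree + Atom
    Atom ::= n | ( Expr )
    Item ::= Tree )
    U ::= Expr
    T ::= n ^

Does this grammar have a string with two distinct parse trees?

Unambiguous

(Item, U, T are unreachable from Expr, so their rules don't affect L(Expr).) The grammar is stratified — Expr handles '^' (left-recursive), Tree handles '+', Atom atoms. Each operator has a fixed associativity and precedence level, so every string has one parse.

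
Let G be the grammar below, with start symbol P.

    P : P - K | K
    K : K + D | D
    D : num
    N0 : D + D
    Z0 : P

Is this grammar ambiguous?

Only P, K, D are reachable from P; ignoring the rest: The grammar is stratified — P handles '-' (left-recursive), K handles '+', D atoms. Each operator has a fixed associativity and precedence level, so every string has one parse.

Unambiguous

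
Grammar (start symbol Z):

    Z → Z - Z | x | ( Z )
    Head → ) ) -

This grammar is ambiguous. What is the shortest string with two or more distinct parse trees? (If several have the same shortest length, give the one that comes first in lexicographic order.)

length 1: no string has ≥2 trees
length 3: no string has ≥2 trees
length 5: x - x - x has 2 parse trees

Two derivations of x - x - x:
  Z ⇒ Z - Z ⇒ Z - Z - Z ⇒ x - Z - Z ⇒ x - x - Z ⇒ x - x - x
  Z ⇒ Z - Z ⇒ x - Z ⇒ x - Z - Z ⇒ x - x - Z ⇒ x - x - x

x - x - x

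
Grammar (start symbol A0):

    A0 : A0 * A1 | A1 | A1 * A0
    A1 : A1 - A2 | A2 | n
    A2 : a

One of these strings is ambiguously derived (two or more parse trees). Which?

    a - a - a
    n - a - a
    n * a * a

a - a - a: 1 tree
n - a - a: 1 tree
n * a * a: 4 trees

n * a * a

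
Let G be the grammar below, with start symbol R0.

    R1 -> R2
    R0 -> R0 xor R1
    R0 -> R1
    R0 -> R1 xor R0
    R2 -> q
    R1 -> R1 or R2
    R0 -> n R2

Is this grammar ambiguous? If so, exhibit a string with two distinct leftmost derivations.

Ambiguous

Witness: q xor q

Derivation 1: R0 ⇒ R0 xor R1 ⇒ R1 xor R1 ⇒ R2 xor R1 ⇒ q xor R1 ⇒ q xor R2 ⇒ q xor q
Derivation 2: R0 ⇒ R1 xor R0 ⇒ R2 xor R0 ⇒ q xor R0 ⇒ q xor R1 ⇒ q xor R2 ⇒ q xor q

Two distinct leftmost derivations for the same string.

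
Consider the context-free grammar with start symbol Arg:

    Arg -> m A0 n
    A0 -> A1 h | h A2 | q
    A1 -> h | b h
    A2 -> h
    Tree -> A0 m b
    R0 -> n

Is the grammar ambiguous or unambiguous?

Ambiguous

Witness: m h h n

Derivation 1: Arg ⇒ m A0 n ⇒ m A1 h n ⇒ m h h n
Derivation 2: Arg ⇒ m A0 n ⇒ m h A2 n ⇒ m h h n

Two distinct leftmost derivations for the same string.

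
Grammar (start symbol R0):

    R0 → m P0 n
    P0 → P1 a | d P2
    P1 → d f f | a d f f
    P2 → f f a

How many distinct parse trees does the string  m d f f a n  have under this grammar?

2

Parse trees for m d f f a n:
  [R0 m [P0 [P1 d f f] a] n]
  [R0 m [P0 d [P2 f f a]] n]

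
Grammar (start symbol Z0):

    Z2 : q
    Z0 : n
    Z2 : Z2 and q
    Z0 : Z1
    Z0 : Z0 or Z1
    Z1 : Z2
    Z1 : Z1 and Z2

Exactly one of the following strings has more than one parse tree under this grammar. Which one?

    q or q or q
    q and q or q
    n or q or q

q or q or q: 1 tree
q and q or q: 2 trees
n or q or q: 1 tree

q and q or q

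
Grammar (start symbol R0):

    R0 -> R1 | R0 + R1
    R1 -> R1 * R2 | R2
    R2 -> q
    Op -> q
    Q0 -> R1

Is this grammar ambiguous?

Unambiguous

(Op, Q0 are unreachable from R0, so their rules don't affect L(R0).) R0 → R0 + R1 | R1  ;  R1 → R1 * R2 | R2  — a left-associative chain with R2 at the bottom. Each string factors uniquely by precedence.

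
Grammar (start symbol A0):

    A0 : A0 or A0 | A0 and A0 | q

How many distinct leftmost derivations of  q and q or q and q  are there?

5

Parse trees for q and q or q and q:
  [A0 [A0 [A0 q] and [A0 q]] or [A0 [A0 q] and [A0 q]]]
  [A0 [A0 q] and [A0 [A0 q] or [A0 [A0 q] and [A0 q]]]]
  [A0 [A0 q] and [A0 [A0 [A0 q] or [A0 q]] and [A0 q]]]
  [A0 [A0 [A0 [A0 q] and [A0 q]] or [A0 q]] and [A0 q]]
  [A0 [A0 [A0 q] and [A0 [A0 q] or [A0 q]]] and [A0 q]]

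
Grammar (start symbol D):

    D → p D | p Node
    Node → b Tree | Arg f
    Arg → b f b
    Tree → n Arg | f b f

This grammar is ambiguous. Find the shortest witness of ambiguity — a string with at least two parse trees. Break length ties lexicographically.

p b f b f

length 5: p b f b f has 2 parse trees

Two derivations of p b f b f:
  D ⇒ p Node ⇒ p b Tree ⇒ p b f b f
  D ⇒ p Node ⇒ p Arg f ⇒ p b f b f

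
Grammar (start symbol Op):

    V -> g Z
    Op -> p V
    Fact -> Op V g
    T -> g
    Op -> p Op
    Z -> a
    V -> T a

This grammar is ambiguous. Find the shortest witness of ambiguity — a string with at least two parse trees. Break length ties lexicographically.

p g a

length 3: p g a has 2 parse trees

Two derivations of p g a:
  Op ⇒ p V ⇒ p g Z ⇒ p g a
  Op ⇒ p V ⇒ p T a ⇒ p g a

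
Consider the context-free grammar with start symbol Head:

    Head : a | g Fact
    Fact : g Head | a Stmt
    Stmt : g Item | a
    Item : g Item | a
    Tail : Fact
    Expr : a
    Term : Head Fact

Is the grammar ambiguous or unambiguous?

(Tail, Expr, Term are unreachable from Head, so their rules don't affect L(Head).) Each reachable nonterminal has at most one production per leading terminal, and all productions are right-linear; the derivation is determined token-by-token.

Unambiguous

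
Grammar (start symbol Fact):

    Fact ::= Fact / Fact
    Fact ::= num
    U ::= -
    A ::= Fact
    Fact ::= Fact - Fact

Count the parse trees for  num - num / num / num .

Parse trees for num - num / num / num:
  [Fact [Fact [Fact num] - [Fact num]] / [Fact [Fact num] / [Fact num]]]
  [Fact [Fact [Fact [Fact num] - [Fact num]] / [Fact num]] / [Fact num]]
  [Fact [Fact [Fact num] - [Fact [Fact num] / [Fact num]]] / [Fact num]]
  [Fact [Fact num] - [Fact [Fact num] / [Fact [Fact num] / [Fact num]]]]
  [Fact [Fact num] - [Fact [Fact [Fact num] / [Fact num]] / [Fact num]]]

5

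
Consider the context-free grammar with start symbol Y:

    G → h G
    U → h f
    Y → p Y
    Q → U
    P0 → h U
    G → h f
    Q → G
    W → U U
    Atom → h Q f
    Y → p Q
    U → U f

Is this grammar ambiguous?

Witness: p h f

Derivation 1: Y ⇒ p Q ⇒ p U ⇒ p h f
Derivation 2: Y ⇒ p Q ⇒ p G ⇒ p h f

Two distinct leftmost derivations for the same string.

Ambiguous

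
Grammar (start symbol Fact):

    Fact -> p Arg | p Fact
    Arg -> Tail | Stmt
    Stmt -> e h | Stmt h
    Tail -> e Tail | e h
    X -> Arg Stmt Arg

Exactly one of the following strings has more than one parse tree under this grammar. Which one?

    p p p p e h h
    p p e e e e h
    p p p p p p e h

p p p p p p e h

p p p p e h h: 1 tree
p p e e e e h: 1 tree
p p p p p p e h: 2 trees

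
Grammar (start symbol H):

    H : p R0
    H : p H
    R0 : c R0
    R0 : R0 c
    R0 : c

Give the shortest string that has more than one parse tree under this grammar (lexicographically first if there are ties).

p c c

length 2: no string has ≥2 trees
length 3: p c c has 2 parse trees

Two derivations of p c c:
  H ⇒ p R0 ⇒ p c R0 ⇒ p c c
  H ⇒ p R0 ⇒ p R0 c ⇒ p c c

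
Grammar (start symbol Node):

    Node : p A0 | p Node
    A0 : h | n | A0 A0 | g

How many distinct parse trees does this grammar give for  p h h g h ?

Parse trees for p h h g h:
  [Node p [A0 [A0 h] [A0 [A0 h] [A0 [A0 g] [A0 h]]]]]
  [Node p [A0 [A0 h] [A0 [A0 [A0 h] [A0 g]] [A0 h]]]]
  [Node p [A0 [A0 [A0 h] [A0 h]] [A0 [A0 g] [A0 h]]]]
  [Node p [A0 [A0 [A0 h] [A0 [A0 h] [A0 g]]] [A0 h]]]
  [Node p [A0 [A0 [A0 [A0 h] [A0 h]] [A0 g]] [A0 h]]]

5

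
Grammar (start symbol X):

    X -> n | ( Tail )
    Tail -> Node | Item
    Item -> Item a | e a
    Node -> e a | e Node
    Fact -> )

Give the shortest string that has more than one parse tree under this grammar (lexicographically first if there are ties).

( e a )

length 1: no string has ≥2 trees
length 4: ( e a ) has 2 parse trees

Two derivations of ( e a ):
  X ⇒ ( Tail ) ⇒ ( Node ) ⇒ ( e a )
  X ⇒ ( Tail ) ⇒ ( Item ) ⇒ ( e a )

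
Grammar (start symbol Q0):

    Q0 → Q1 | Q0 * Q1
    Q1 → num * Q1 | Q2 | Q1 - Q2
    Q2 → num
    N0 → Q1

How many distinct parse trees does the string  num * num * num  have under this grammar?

4

Parse trees for num * num * num:
  [Q0 [Q1 num * [Q1 num * [Q1 [Q2 num]]]]]
  [Q0 [Q0 [Q1 [Q2 num]]] * [Q1 num * [Q1 [Q2 num]]]]
  [Q0 [Q0 [Q1 num * [Q1 [Q2 num]]]] * [Q1 [Q2 num]]]
  [Q0 [Q0 [Q0 [Q1 [Q2 num]]] * [Q1 [Q2 num]]] * [Q1 [Q2 num]]]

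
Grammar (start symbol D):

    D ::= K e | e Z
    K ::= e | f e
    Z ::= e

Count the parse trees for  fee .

Parse trees for fee:
  [D [K f e] e]

1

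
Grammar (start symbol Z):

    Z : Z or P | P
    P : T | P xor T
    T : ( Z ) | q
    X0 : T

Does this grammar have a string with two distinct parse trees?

Only Z, P, T are reachable from Z; ignoring the rest: Z → Z or P | P  ;  P → P xor T | T  — a left-associative chain with T at the bottom. Each string factors uniquely by precedence.

Unambiguous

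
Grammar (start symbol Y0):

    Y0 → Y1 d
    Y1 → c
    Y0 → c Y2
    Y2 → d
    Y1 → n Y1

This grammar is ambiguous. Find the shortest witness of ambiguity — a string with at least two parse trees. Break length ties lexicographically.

length 2: c d has 2 parse trees

Two derivations of c d:
  Y0 ⇒ Y1 d ⇒ c d
  Y0 ⇒ c Y2 ⇒ c d

c d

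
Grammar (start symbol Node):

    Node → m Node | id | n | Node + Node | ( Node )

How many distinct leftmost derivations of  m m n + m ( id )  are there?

Parse trees for m m n + m ( id ):
  [Node m [Node m [Node [Node n] + [Node m [Node ( [Node id] )]]]]]
  [Node m [Node [Node m [Node n]] + [Node m [Node ( [Node id] )]]]]
  [Node [Node m [Node m [Node n]]] + [Node m [Node ( [Node id] )]]]

3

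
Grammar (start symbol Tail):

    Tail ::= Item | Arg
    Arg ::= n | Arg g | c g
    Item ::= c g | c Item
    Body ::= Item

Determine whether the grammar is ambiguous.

Ambiguous

Witness: c g

Derivation 1: Tail ⇒ Item ⇒ c g
Derivation 2: Tail ⇒ Arg ⇒ c g

Two distinct leftmost derivations for the same string.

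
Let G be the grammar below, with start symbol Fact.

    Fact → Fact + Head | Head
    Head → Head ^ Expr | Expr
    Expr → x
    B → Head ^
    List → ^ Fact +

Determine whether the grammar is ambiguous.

Only Fact, Head, Expr are reachable from Fact; ignoring the rest: The grammar is stratified — Fact handles '+' (left-recursive), Head handles '^', Expr atoms. Each operator has a fixed associativity and precedence level, so every string has one parse.

Unambiguous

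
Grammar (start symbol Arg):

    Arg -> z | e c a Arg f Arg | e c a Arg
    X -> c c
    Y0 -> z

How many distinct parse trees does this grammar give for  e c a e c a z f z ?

2

Parse trees for e c a e c a z f z:
  [Arg e c a [Arg e c a [Arg z]] f [Arg z]]
  [Arg e c a [Arg e c a [Arg z] f [Arg z]]]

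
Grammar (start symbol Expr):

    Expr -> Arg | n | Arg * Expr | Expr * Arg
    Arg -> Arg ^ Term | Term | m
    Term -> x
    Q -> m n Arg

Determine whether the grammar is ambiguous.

Witness: m * m

Derivation 1: Expr ⇒ Arg * Expr ⇒ m * Expr ⇒ m * Arg ⇒ m * m
Derivation 2: Expr ⇒ Expr * Arg ⇒ Arg * Arg ⇒ m * Arg ⇒ m * m

Two distinct leftmost derivations for the same string.

Ambiguous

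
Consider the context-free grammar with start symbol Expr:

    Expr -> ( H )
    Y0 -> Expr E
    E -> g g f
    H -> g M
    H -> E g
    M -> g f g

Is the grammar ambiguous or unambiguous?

Ambiguous

Witness: ( g g f g )

Derivation 1: Expr ⇒ ( H ) ⇒ ( g M ) ⇒ ( g g f g )
Derivation 2: Expr ⇒ ( H ) ⇒ ( E g ) ⇒ ( g g f g )

Two distinct leftmost derivations for the same string.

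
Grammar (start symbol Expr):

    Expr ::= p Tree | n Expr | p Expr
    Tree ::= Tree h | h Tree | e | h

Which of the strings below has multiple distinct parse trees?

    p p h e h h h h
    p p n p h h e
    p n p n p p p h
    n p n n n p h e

p p h e h h h h: 5 trees
p p n p h h e: 1 tree
p n p n p p p h: 1 tree
n p n n n p h e: 1 tree

p p h e h h h h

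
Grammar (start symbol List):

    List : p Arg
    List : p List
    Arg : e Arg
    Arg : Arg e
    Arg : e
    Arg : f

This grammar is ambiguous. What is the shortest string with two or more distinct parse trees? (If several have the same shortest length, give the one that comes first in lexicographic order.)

p e e

length 2: no string has ≥2 trees
length 3: p e e has 2 parse trees

Two derivations of p e e:
  List ⇒ p Arg ⇒ p e Arg ⇒ p e e
  List ⇒ p Arg ⇒ p Arg e ⇒ p e e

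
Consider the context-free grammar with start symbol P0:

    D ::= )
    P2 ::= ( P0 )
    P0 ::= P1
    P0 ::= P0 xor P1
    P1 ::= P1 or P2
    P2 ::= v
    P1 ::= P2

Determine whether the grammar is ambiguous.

Unambiguous

(D is unreachable from P0, so its rules don't affect L(P0).) This is a standard precedence ladder (P0 over P1 over P2), with each level left-recursive on its own operator ('xor' at P0, 'or' at P1). That structure is LR(1), hence unambiguous.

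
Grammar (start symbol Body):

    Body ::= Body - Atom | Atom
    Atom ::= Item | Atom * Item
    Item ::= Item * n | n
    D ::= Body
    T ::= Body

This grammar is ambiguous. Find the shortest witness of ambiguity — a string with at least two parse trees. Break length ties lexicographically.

n * n

length 1: no string has ≥2 trees
length 3: n * n has 2 parse trees

Two derivations of n * n:
  Body ⇒ Atom ⇒ Item ⇒ Item * n ⇒ n * n
  Body ⇒ Atom ⇒ Atom * Item ⇒ Item * Item ⇒ n * Item ⇒ n * n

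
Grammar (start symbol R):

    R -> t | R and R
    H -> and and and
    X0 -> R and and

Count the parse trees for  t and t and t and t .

5

Parse trees for t and t and t and t:
  [R [R t] and [R [R t] and [R [R t] and [R t]]]]
  [R [R t] and [R [R [R t] and [R t]] and [R t]]]
  [R [R [R t] and [R t]] and [R [R t] and [R t]]]
  [R [R [R t] and [R [R t] and [R t]]] and [R t]]
  [R [R [R [R t] and [R t]] and [R t]] and [R t]]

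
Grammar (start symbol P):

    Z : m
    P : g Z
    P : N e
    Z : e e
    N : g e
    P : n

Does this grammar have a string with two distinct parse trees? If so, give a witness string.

Ambiguous

Witness: g e e

Derivation 1: P ⇒ g Z ⇒ g e e
Derivation 2: P ⇒ N e ⇒ g e e

Two distinct leftmost derivations for the same string.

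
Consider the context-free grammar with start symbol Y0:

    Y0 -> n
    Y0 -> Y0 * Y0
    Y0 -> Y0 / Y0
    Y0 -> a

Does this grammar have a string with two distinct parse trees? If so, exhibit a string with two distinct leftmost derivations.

Witness: a * a * a

Derivation 1: Y0 ⇒ Y0 * Y0 ⇒ Y0 * Y0 * Y0 ⇒ a * Y0 * Y0 ⇒ a * a * Y0 ⇒ a * a * a
Derivation 2: Y0 ⇒ Y0 * Y0 ⇒ a * Y0 ⇒ a * Y0 * Y0 ⇒ a * a * Y0 ⇒ a * a * a

Two distinct leftmost derivations for the same string.

Ambiguous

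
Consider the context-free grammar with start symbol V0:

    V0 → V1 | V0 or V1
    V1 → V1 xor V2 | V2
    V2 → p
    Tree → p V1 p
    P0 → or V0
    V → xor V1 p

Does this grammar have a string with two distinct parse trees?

(Tree, P0, V are unreachable from V0, so their rules don't affect L(V0).) This is a standard precedence ladder (V0 over V1 over V2), with each level left-recursive on its own operator ('or' at V0, 'xor' at V1). That structure is LR(1), hence unambiguous.

Unambiguous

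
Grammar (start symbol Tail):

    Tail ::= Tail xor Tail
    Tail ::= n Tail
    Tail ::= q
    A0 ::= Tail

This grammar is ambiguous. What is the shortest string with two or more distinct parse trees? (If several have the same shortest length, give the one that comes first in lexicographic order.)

n q xor q

length 1: no string has ≥2 trees
length 2: no string has ≥2 trees
length 3: no string has ≥2 trees
length 4: n q xor q has 2 parse trees

Two derivations of n q xor q:
  Tail ⇒ Tail xor Tail ⇒ n Tail xor Tail ⇒ n q xor Tail ⇒ n q xor q
  Tail ⇒ n Tail ⇒ n Tail xor Tail ⇒ n q xor Tail ⇒ n q xor q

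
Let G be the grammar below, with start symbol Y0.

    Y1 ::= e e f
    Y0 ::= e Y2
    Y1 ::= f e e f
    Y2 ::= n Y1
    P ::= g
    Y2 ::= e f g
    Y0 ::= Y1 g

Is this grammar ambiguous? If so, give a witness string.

Witness: e e f g

Derivation 1: Y0 ⇒ e Y2 ⇒ e e f g
Derivation 2: Y0 ⇒ Y1 g ⇒ e e f g

Two distinct leftmost derivations for the same string.

Ambiguous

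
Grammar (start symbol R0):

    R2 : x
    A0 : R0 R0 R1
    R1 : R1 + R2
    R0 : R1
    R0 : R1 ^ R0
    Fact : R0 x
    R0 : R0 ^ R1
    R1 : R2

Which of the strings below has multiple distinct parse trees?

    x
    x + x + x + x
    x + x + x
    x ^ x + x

x ^ x + x

x: 1 tree
x + x + x + x: 1 tree
x + x + x: 1 tree
x ^ x + x: 2 trees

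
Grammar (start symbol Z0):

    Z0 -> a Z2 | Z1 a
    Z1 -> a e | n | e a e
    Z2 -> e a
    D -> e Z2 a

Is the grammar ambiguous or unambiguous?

Witness: a e a

Derivation 1: Z0 ⇒ a Z2 ⇒ a e a
Derivation 2: Z0 ⇒ Z1 a ⇒ a e a

Two distinct leftmost derivations for the same string.

Ambiguous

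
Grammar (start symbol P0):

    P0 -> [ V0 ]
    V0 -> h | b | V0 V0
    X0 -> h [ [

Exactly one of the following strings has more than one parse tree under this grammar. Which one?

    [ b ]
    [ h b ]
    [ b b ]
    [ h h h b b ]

[ b ]: 1 tree
[ h b ]: 1 tree
[ b b ]: 1 tree
[ h h h b b ]: 14 trees

[ h h h b b ]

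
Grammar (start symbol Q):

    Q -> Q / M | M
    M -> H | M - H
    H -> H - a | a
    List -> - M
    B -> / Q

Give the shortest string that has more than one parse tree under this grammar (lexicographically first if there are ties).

a - a

length 1: no string has ≥2 trees
length 3: a - a has 2 parse trees

Two derivations of a - a:
  Q ⇒ M ⇒ H ⇒ H - a ⇒ a - a
  Q ⇒ M ⇒ M - H ⇒ H - H ⇒ a - H ⇒ a - a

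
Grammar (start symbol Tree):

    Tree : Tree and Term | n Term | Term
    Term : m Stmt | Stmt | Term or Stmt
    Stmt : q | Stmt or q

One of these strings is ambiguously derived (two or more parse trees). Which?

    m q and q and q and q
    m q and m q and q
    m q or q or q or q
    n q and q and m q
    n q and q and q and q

m q and q and q and q: 1 tree
m q and m q and q: 1 tree
m q or q or q or q: 8 trees
n q and q and m q: 1 tree
n q and q and q and q: 1 tree

m q or q or q or q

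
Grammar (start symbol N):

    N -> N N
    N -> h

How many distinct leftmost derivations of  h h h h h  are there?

Parse trees for h h h h h (showing first 6 of 14):
  [N [N h] [N [N h] [N [N h] [N [N h] [N h]]]]]
  [N [N h] [N [N h] [N [N [N h] [N h]] [N h]]]]
  [N [N h] [N [N [N h] [N h]] [N [N h] [N h]]]]
  [N [N h] [N [N [N h] [N [N h] [N h]]] [N h]]]
  [N [N h] [N [N [N [N h] [N h]] [N h]] [N h]]]
  [N [N [N h] [N h]] [N [N h] [N [N h] [N h]]]]

14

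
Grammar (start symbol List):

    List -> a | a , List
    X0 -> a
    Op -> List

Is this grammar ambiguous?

(X0, Op are unreachable from List, so their rules don't affect L(List).) Right-recursive list with a separator: after each atom, whether the separator follows determines the rule. One parse per string.

Unambiguous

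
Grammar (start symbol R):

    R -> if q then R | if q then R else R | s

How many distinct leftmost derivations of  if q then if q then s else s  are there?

Parse trees for if q then if q then s else s:
  [R if q then [R if q then [R s] else [R s]]]
  [R if q then [R if q then [R s]] else [R s]]

2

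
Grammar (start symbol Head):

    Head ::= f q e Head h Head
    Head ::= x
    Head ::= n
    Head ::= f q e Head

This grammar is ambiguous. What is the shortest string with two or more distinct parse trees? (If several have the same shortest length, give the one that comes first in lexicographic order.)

length 1: no string has ≥2 trees
length 4: no string has ≥2 trees
length 6: no string has ≥2 trees
length 7: no string has ≥2 trees
length 9: f q e f q e n h n has 2 parse trees

Two derivations of f q e f q e n h n:
  Head ⇒ f q e Head h Head ⇒ f q e f q e Head h Head ⇒ f q e f q e n h Head ⇒ f q e f q e n h n
  Head ⇒ f q e Head ⇒ f q e f q e Head h Head ⇒ f q e f q e n h Head ⇒ f q e f q e n h n

f q e f q e n h n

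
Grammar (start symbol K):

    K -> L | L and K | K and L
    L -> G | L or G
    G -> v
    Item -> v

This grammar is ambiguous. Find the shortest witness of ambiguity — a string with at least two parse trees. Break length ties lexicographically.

v and v

length 1: no string has ≥2 trees
length 3: v and v has 2 parse trees

Two derivations of v and v:
  K ⇒ L and K ⇒ G and K ⇒ v and K ⇒ v and L ⇒ v and G ⇒ v and v
  K ⇒ K and L ⇒ L and L ⇒ G and L ⇒ v and L ⇒ v and G ⇒ v and v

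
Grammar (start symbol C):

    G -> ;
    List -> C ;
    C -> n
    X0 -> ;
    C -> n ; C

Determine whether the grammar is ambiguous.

Only C is reachable from C; ignoring the rest: Right-recursive list with a separator: after each atom, whether the separator follows determines the rule. One parse per string.

Unambiguous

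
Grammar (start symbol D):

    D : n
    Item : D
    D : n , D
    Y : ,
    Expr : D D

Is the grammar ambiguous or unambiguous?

(Item, Expr, Y are unreachable from D, so their rules don't affect L(D).) Right-recursive list with a separator: after each atom, whether the separator follows determines the rule. One parse per string.

Unambiguous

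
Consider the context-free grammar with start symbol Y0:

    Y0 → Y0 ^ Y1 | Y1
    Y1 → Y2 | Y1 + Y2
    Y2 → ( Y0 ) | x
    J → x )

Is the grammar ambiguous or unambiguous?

Unambiguous

(J is unreachable from Y0, so its rules don't affect L(Y0).) This is a standard precedence ladder (Y0 over Y1 over Y2), with each level left-recursive on its own operator ('^' at Y0, '+' at Y1). That structure is LR(1), hence unambiguous.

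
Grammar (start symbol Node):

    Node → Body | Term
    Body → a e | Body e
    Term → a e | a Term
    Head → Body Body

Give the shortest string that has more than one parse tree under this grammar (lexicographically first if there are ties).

a e

length 2: a e has 2 parse trees

Two derivations of a e:
  Node ⇒ Body ⇒ a e
  Node ⇒ Term ⇒ a e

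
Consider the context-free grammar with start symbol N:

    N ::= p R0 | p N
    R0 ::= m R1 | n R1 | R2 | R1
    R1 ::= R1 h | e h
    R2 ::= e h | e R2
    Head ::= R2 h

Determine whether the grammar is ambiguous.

Witness: p e h

Derivation 1: N ⇒ p R0 ⇒ p R2 ⇒ p e h
Derivation 2: N ⇒ p R0 ⇒ p R1 ⇒ p e h

Two distinct leftmost derivations for the same string.

Ambiguous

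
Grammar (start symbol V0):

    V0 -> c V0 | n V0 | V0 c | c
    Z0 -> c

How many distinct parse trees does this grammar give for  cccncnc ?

1

Parse trees for cccncnc:
  [V0 c [V0 c [V0 c [V0 n [V0 c [V0 n [V0 c]]]]]]]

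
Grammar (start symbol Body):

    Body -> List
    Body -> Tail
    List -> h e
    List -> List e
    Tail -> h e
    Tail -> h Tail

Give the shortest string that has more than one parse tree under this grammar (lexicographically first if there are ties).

length 2: h e has 2 parse trees

Two derivations of h e:
  Body ⇒ List ⇒ h e
  Body ⇒ Tail ⇒ h e

h e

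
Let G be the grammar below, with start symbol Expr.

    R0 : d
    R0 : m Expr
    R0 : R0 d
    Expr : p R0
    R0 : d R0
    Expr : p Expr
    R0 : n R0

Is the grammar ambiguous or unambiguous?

Witness: p d d

Derivation 1: Expr ⇒ p R0 ⇒ p R0 d ⇒ p d d
Derivation 2: Expr ⇒ p R0 ⇒ p d R0 ⇒ p d d

Two distinct leftmost derivations for the same string.

Ambiguous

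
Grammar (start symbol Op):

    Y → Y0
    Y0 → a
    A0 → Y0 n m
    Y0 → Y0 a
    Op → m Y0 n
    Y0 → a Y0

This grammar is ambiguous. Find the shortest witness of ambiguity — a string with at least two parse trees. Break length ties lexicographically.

length 3: no string has ≥2 trees
length 4: m a a n has 2 parse trees

Two derivations of m a a n:
  Op ⇒ m Y0 n ⇒ m Y0 a n ⇒ m a a n
  Op ⇒ m Y0 n ⇒ m a Y0 n ⇒ m a a n

m a a n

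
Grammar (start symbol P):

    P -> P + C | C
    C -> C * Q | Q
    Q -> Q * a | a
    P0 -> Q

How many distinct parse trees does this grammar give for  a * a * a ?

4

Parse trees for a * a * a:
  [P [C [C [Q a]] * [Q [Q a] * a]]]
  [P [C [C [C [Q a]] * [Q a]] * [Q a]]]
  [P [C [C [Q [Q a] * a]] * [Q a]]]
  [P [C [Q [Q [Q a] * a] * a]]]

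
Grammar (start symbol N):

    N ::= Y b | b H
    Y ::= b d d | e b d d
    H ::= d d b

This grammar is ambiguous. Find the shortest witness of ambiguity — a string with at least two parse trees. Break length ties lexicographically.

b d d b

length 4: b d d b has 2 parse trees

Two derivations of b d d b:
  N ⇒ Y b ⇒ b d d b
  N ⇒ b H ⇒ b d d b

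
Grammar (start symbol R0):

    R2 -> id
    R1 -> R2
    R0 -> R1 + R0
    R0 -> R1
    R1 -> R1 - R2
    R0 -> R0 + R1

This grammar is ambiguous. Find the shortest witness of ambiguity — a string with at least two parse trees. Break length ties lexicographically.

id + id

length 1: no string has ≥2 trees
length 3: id + id has 2 parse trees

Two derivations of id + id:
  R0 ⇒ R1 + R0 ⇒ R2 + R0 ⇒ id + R0 ⇒ id + R1 ⇒ id + R2 ⇒ id + id
  R0 ⇒ R0 + R1 ⇒ R1 + R1 ⇒ R2 + R1 ⇒ id + R1 ⇒ id + R2 ⇒ id + id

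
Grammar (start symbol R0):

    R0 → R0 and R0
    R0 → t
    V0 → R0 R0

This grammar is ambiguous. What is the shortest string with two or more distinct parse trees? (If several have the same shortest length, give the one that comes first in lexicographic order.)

t and t and t

length 1: no string has ≥2 trees
length 3: no string has ≥2 trees
length 5: t and t and t has 2 parse trees

Two derivations of t and t and t:
  R0 ⇒ R0 and R0 ⇒ R0 and R0 and R0 ⇒ t and R0 and R0 ⇒ t and t and R0 ⇒ t and t and t
  R0 ⇒ R0 and R0 ⇒ t and R0 ⇒ t and R0 and R0 ⇒ t and t and R0 ⇒ t and t and t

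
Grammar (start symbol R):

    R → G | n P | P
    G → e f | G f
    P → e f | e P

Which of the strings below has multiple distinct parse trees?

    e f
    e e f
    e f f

e f

e f: 2 trees
e e f: 1 tree
e f f: 1 tree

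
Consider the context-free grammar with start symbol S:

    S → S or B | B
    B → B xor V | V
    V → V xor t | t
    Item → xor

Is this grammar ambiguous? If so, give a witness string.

Witness: t xor t

Derivation 1: S ⇒ B ⇒ B xor V ⇒ V xor V ⇒ t xor V ⇒ t xor t
Derivation 2: S ⇒ B ⇒ V ⇒ V xor t ⇒ t xor t

Two distinct leftmost derivations for the same string.

Ambiguous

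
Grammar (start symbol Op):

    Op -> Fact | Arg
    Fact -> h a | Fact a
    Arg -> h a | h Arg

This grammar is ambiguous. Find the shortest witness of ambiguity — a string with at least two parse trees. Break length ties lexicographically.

h a

length 2: h a has 2 parse trees

Two derivations of h a:
  Op ⇒ Fact ⇒ h a
  Op ⇒ Arg ⇒ h a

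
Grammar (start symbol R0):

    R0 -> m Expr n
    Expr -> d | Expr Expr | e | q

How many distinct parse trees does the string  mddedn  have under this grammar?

5

Parse trees for mddedn:
  [R0 m [Expr [Expr d] [Expr [Expr d] [Expr [Expr e] [Expr d]]]] n]
  [R0 m [Expr [Expr d] [Expr [Expr [Expr d] [Expr e]] [Expr d]]] n]
  [R0 m [Expr [Expr [Expr d] [Expr d]] [Expr [Expr e] [Expr d]]] n]
  [R0 m [Expr [Expr [Expr d] [Expr [Expr d] [Expr e]]] [Expr d]] n]
  [R0 m [Expr [Expr [Expr [Expr d] [Expr d]] [Expr e]] [Expr d]] n]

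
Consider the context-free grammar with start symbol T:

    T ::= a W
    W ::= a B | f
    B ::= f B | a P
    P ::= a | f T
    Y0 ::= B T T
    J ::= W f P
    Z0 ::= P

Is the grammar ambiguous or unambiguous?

Unambiguous

Only T, W, B, P are reachable from T; ignoring the rest: Each reachable nonterminal has at most one production per leading terminal, and all productions are right-linear; the derivation is determined token-by-token.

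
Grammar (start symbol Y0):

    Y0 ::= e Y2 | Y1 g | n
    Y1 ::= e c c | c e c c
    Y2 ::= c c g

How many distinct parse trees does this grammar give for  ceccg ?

1

Parse trees for ceccg:
  [Y0 [Y1 c e c c] g]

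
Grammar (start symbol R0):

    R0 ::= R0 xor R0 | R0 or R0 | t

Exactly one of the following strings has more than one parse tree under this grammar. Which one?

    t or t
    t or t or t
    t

t or t: 1 tree
t or t or t: 2 trees
t: 1 tree

t or t or t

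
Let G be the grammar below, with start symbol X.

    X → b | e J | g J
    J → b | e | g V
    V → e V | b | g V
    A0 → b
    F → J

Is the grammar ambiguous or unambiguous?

Unambiguous

(A0, F are unreachable from X, so their rules don't affect L(X).) The reachable rules are right-linear with at most one rule per (nonterminal, next-terminal) pair. Each input token forces the next rule, so parsing is deterministic.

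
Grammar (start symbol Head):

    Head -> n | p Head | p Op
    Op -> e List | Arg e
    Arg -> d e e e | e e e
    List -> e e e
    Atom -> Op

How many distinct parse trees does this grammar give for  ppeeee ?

Parse trees for ppeeee:
  [Head p [Head p [Op e [List e e e]]]]
  [Head p [Head p [Op [Arg e e e] e]]]

2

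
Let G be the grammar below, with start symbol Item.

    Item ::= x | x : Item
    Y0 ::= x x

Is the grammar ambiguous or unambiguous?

Unambiguous

(Y0 is unreachable from Item, so its rules don't affect L(Item).) Right-recursive list with a separator: after each atom, whether the separator follows determines the rule. One parse per string.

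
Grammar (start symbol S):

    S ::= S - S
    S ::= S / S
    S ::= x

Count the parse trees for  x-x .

Parse trees for x-x:
  [S [S x] - [S x]]

1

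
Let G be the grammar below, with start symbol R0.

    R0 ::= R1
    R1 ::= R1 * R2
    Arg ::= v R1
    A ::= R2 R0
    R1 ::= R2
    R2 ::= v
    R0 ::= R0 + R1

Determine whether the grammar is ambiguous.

(A, Arg are unreachable from R0, so their rules don't affect L(R0).) R0 → R0 + R1 | R1  ;  R1 → R1 * R2 | R2  — a left-associative chain with R2 at the bottom. Each string factors uniquely by precedence.

Unambiguous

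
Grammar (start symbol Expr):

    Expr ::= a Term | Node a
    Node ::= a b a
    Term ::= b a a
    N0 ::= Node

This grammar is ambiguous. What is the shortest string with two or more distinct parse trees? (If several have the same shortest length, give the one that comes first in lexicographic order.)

length 4: a b a a has 2 parse trees

Two derivations of a b a a:
  Expr ⇒ a Term ⇒ a b a a
  Expr ⇒ Node a ⇒ a b a a

a b a a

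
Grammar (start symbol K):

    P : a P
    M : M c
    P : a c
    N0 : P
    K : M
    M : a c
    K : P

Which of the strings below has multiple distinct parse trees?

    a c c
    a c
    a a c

a c c: 1 tree
a c: 2 trees
a a c: 1 tree

a c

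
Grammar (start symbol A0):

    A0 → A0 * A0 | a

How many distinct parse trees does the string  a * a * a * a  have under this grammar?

Parse trees for a * a * a * a:
  [A0 [A0 a] * [A0 [A0 a] * [A0 [A0 a] * [A0 a]]]]
  [A0 [A0 a] * [A0 [A0 [A0 a] * [A0 a]] * [A0 a]]]
  [A0 [A0 [A0 a] * [A0 a]] * [A0 [A0 a] * [A0 a]]]
  [A0 [A0 [A0 a] * [A0 [A0 a] * [A0 a]]] * [A0 a]]
  [A0 [A0 [A0 [A0 a] * [A0 a]] * [A0 a]] * [A0 a]]

5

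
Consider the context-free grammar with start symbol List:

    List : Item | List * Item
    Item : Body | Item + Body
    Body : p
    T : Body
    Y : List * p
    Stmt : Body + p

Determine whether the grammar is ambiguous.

Only List, Item, Body are reachable from List; ignoring the rest: This is a standard precedence ladder (List over Item over Body), with each level left-recursive on its own operator ('*' at List, '+' at Item). That structure is LR(1), hence unambiguous.

Unambiguous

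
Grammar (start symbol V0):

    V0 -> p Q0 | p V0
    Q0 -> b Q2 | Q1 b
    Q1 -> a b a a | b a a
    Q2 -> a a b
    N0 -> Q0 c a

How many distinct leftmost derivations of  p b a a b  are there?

Parse trees for p b a a b:
  [V0 p [Q0 b [Q2 a a b]]]
  [V0 p [Q0 [Q1 b a a] b]]

2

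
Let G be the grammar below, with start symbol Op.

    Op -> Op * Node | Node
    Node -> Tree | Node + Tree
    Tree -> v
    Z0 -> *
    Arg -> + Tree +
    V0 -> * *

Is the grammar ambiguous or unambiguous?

Only Op, Node, Tree are reachable from Op; ignoring the rest: This is a standard precedence ladder (Op over Node over Tree), with each level left-recursive on its own operator ('*' at Op, '+' at Node). That structure is LR(1), hence unambiguous.

Unambiguous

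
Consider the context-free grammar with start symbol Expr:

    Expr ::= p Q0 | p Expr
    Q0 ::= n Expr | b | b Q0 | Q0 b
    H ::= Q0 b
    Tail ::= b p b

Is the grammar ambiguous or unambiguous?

Ambiguous

Witness: p b b

Derivation 1: Expr ⇒ p Q0 ⇒ p b Q0 ⇒ p b b
Derivation 2: Expr ⇒ p Q0 ⇒ p Q0 b ⇒ p b b

Two distinct leftmost derivations for the same string.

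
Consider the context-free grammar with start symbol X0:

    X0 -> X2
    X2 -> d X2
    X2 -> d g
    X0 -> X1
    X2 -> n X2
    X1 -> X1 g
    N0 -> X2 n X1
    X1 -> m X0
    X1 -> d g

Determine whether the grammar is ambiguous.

Ambiguous

Witness: d g

Derivation 1: X0 ⇒ X2 ⇒ d g
Derivation 2: X0 ⇒ X1 ⇒ d g

Two distinct leftmost derivations for the same string.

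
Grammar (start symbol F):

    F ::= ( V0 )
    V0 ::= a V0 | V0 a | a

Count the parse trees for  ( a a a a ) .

8

Parse trees for ( a a a a ):
  [F ( [V0 a [V0 a [V0 a [V0 a]]]] )]
  [F ( [V0 a [V0 a [V0 [V0 a] a]]] )]
  [F ( [V0 a [V0 [V0 a [V0 a]] a]] )]
  [F ( [V0 a [V0 [V0 [V0 a] a] a]] )]
  [F ( [V0 [V0 a [V0 a [V0 a]]] a] )]
  [F ( [V0 [V0 a [V0 [V0 a] a]] a] )]
  [F ( [V0 [V0 [V0 a [V0 a]] a] a] )]
  [F ( [V0 [V0 [V0 [V0 a] a] a] a] )]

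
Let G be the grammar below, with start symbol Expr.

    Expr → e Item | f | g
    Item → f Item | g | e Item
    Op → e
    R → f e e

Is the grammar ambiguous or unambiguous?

(Op, R are unreachable from Expr, so their rules don't affect L(Expr).) Each reachable nonterminal has at most one production per leading terminal, and all productions are right-linear; the derivation is determined token-by-token.

Unambiguous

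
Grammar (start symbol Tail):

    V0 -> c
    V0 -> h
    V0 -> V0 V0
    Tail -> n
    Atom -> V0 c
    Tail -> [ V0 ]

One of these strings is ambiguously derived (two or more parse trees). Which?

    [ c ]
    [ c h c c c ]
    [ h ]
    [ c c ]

[ c ]: 1 tree
[ c h c c c ]: 14 trees
[ h ]: 1 tree
[ c c ]: 1 tree

[ c h c c c ]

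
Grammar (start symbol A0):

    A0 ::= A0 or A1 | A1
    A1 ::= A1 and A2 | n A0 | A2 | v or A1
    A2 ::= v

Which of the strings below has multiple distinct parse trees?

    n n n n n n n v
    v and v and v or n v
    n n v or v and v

n n v or v and v

n n n n n n n v: 1 tree
v and v and v or n v: 1 tree
n n v or v and v: 10 trees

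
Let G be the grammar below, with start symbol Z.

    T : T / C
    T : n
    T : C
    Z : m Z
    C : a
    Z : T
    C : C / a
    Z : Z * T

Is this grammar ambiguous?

Ambiguous

Witness: a / a

Derivation 1: Z ⇒ T ⇒ T / C ⇒ C / C ⇒ a / C ⇒ a / a
Derivation 2: Z ⇒ T ⇒ C ⇒ C / a ⇒ a / a

Two distinct leftmost derivations for the same string.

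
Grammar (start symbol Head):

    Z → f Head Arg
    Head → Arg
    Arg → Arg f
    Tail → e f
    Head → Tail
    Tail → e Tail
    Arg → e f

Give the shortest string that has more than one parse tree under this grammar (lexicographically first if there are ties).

length 2: e f has 2 parse trees

Two derivations of e f:
  Head ⇒ Arg ⇒ e f
  Head ⇒ Tail ⇒ e f

e f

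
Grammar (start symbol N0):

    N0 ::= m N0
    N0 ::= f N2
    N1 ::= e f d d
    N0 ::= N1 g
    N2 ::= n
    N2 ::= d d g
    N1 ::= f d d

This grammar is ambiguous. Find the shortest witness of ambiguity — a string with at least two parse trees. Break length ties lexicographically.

f d d g

length 2: no string has ≥2 trees
length 3: no string has ≥2 trees
length 4: f d d g has 2 parse trees

Two derivations of f d d g:
  N0 ⇒ f N2 ⇒ f d d g
  N0 ⇒ N1 g ⇒ f d d g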